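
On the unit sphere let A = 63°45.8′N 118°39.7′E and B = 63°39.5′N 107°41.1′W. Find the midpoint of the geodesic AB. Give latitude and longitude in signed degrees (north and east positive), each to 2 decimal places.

The central angle between A and B is δ = 0.8387 rad.
With f = 0.5, the slerp weights are sin((1−f)δ)/sin δ = 0.5474 and sin(fδ)/sin δ = 0.5474.
Weighted sum of the unit vectors: (0.5474)·(-0.2120,0.3879,0.8970) + (0.5474)·(-0.1348,-0.4228,0.8962) = (-0.1899, -0.0191, 0.9816).
Converting back: φ = atan2(z, √(x²+y²)) = 79.00°, λ = atan2(y, x) = -174.26°.

79.00°, -174.26°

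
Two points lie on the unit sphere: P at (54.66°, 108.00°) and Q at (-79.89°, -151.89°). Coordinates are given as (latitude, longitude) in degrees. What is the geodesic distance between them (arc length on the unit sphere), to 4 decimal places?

With latitudes φ₁ = 54.660°, φ₂ = -79.890° and longitude difference Δλ = 100.110°:
Haversine: a = sin²(Δφ/2) + cos φ₁ cos φ₂ sin²(Δλ/2) = 0.8508 + (0.5784)(0.1755)(0.5878) = 0.91045.
Central angle c = 2·arcsin(√a) = 2.53377 rad.
On the unit sphere the arc length equals the central angle: 2.5338.

2.5338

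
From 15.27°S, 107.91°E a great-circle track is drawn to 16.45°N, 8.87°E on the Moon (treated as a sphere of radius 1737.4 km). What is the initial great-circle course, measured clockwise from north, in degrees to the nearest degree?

284°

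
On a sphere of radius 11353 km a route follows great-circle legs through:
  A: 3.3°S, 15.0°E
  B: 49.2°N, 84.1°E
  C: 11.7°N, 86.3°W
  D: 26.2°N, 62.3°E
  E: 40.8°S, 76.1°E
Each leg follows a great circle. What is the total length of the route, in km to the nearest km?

78696 km

Leg A→B: central angle 1.3805 rad, distance 15673.0 km.
Leg B→C: central angle 2.0685 rad, distance 23483.2 km.
Leg C→D: central angle 2.2922 rad, distance 26022.9 km.
Leg D→E: central angle 1.1906 rad, distance 13516.6 km.
Total: 15673.0 + 23483.2 + 26022.9 + 13516.6 ≈ 78696 km.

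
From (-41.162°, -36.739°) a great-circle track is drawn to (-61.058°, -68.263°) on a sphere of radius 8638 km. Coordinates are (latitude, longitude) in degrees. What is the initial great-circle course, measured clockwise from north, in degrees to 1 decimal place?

Δλ = -31.524° = -0.5502 rad.
y = sin Δλ · cos φ₂ = (-0.5229)(0.4839) = -0.2530
x = cos φ₁ sin φ₂ − sin φ₁ cos φ₂ cos Δλ = (0.7529)(-0.8751) − (-0.6582)(0.4839)(0.8524) = -0.3873
θ = atan2(y, x) = -146.84°; adding 360° gives 213.2°.

213.2°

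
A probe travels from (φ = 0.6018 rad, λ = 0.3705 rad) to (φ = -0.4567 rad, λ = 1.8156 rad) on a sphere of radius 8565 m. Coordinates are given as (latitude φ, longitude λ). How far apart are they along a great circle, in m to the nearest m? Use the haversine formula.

14803 m

With latitudes φ₁ = 34.481°, φ₂ = -26.167° and longitude difference Δλ = 82.798°:
Haversine: a = sin²(Δφ/2) + cos φ₁ cos φ₂ sin²(Δλ/2) = 0.2549 + (0.8243)(0.8975)(0.4373) = 0.57845.
Central angle c = 2·arcsin(√a) = 1.72835 rad.
Distance = R·c = 8565 × 1.7284 ≈ 14803 m.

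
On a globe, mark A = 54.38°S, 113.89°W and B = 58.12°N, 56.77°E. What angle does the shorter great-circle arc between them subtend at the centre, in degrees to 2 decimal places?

In radians: φ₁ = -0.9491, φ₂ = 1.0144, Δλ = 170.660° = 2.9786 rad.
cos c = sin φ₁ sin φ₂ + cos φ₁ cos φ₂ cos Δλ = (-0.8129)(0.8492) + (0.5824)(0.5281)(-0.9867) = -0.99379,
so c = arccos(-0.99379) = 3.03011 rad.
So the angular separation is 173.61°.

173.61°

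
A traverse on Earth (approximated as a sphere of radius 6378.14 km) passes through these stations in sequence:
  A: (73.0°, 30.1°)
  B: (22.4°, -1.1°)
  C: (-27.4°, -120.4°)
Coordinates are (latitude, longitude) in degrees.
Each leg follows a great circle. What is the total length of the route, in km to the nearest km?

Leg A→B: central angle 0.9327 rad, distance 5949.2 km.
Leg B→C: central angle 2.1859 rad, distance 13942.2 km.
Total: 5949.2 + 13942.2 ≈ 19891 km.

19891 km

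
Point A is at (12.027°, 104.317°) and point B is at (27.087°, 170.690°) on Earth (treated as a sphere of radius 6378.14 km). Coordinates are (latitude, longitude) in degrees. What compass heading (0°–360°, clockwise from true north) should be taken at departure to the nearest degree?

With φ₁ = 0.2099, φ₂ = 0.4728, Δλ = 1.1584 rad, the forward-azimuth formula gives
θ = atan2( sin Δλ cos φ₂ , cos φ₁ sin φ₂ − sin φ₁ cos φ₂ cos Δλ ) = atan2(0.8157, 0.3710) = 65.54°.
So the initial bearing is 66°.

66°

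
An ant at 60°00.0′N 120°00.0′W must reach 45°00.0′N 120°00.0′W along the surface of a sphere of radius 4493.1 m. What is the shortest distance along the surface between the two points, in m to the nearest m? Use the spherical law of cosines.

In radians: φ₁ = 1.0472, φ₂ = 0.7854, Δλ = 0.000° = 0.0000 rad.
cos c = sin φ₁ sin φ₂ + cos φ₁ cos φ₂ cos Δλ = (0.8660)(0.7071) + (0.5000)(0.7071)(1.0000) = 0.96593,
so c = arccos(0.96593) = 0.26180 rad.
Distance = R·c = 4493.1 × 0.2618 ≈ 1176 m.

1176 m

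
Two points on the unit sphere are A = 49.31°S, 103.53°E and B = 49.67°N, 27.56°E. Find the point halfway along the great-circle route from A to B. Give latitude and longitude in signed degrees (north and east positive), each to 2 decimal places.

0.23°, 65.71°

Central angle δ = 2.0666 rad. Interpolating on the sphere with fraction f = 0.5:
P = [sin((1−f)δ)·A + sin(fδ)·B] / sin δ = 0.9766·A + 0.9766·B in Cartesian coordinates,
giving P = (0.4114, 0.9115, 0.0040), i.e. latitude 0.23°, longitude 65.71°.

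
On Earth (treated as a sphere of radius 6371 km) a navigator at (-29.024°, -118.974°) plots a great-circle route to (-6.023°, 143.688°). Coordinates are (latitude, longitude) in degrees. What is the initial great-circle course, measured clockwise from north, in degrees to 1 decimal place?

261.2°

Δλ = -97.338° = -1.6989 rad.
y = sin Δλ · cos φ₂ = (-0.9918)(0.9945) = -0.9863
x = cos φ₁ sin φ₂ − sin φ₁ cos φ₂ cos Δλ = (0.8744)(-0.1049) − (-0.4852)(0.9945)(-0.1277) = -0.1534
θ = atan2(y, x) = -98.84°; adding 360° gives 261.2°.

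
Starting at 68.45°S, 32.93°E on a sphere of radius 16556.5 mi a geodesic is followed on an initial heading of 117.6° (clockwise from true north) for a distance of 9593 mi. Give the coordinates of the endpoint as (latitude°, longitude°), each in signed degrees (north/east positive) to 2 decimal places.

Angular distance δ = d/R = 9593/16556.5 = 0.57941 rad; initial bearing θ = 2.0525 rad.
sin φ₂ = sin φ₁ cos δ + cos φ₁ sin δ cos θ = (-0.9301)(0.8368) + (0.3673)(0.5475)(-0.4633) = -0.8715, so φ₂ = -60.63°.
Δλ = atan2(sin θ sin δ cos φ₁, cos δ − sin φ₁ sin φ₂) = atan2(0.1782, 0.0262) = 81.626°.
λ₂ = 32.930° + 81.626° = 114.56°.

-60.63°, 114.56°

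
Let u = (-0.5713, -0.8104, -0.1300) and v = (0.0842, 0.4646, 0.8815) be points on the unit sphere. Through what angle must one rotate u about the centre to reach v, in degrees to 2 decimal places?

122.63°

u·v = -0.5392; |u| = 1.0000, |v| = 1.0000.
cos θ = (u·v)/(|u||v|) = -0.5392, so θ = 122.63°.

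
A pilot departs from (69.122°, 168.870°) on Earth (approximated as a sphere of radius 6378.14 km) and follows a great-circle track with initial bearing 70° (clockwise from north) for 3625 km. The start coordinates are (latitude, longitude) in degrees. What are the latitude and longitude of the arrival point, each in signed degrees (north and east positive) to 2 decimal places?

58.55°, -115.37°

Angular distance δ = d/R = 3625/6378.14 = 0.56835 rad; initial bearing θ = 1.2217 rad.
sin φ₂ = sin φ₁ cos δ + cos φ₁ sin δ cos θ = (0.9343)(0.8428) + (0.3564)(0.5382)(0.3420) = 0.8531, so φ₂ = 58.55°.
Δλ = atan2(sin θ sin δ cos φ₁, cos δ − sin φ₁ sin φ₂) = atan2(0.1802, 0.0457) = 75.761°.
λ₂ = 168.870° + 75.761° = 244.63° → -115.37° after wrapping to (−180°, 180°].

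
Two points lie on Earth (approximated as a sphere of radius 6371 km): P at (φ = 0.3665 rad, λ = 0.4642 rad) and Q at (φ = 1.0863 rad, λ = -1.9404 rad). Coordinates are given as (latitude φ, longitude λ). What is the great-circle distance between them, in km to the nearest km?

10039 km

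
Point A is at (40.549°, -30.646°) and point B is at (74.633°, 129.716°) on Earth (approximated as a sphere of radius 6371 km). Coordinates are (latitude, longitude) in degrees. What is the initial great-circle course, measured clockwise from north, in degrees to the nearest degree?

6°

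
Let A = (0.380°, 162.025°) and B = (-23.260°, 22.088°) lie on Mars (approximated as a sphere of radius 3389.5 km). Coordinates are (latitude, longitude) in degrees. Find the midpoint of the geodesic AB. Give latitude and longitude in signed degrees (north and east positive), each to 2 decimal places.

-30.41°, 98.68°

Central angle δ = 2.3543 rad. Interpolating on the sphere with fraction f = 0.5:
P = [sin((1−f)δ)·A + sin(fδ)·B] / sin δ = 1.3035·A + 1.3035·B in Cartesian coordinates,
giving P = (-0.1302, 0.8526, -0.5061), i.e. latitude -30.41°, longitude 98.68°.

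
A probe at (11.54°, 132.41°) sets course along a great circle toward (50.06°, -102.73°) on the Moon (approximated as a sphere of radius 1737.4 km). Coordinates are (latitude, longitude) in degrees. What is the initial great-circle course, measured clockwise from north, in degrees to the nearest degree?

33°

With φ₁ = 0.2014, φ₂ = 0.8737, Δλ = 2.1792 rad, the forward-azimuth formula gives
θ = atan2( sin Δλ cos φ₂ , cos φ₁ sin φ₂ − sin φ₁ cos φ₂ cos Δλ ) = atan2(0.5268, 0.8246) = 32.57°.
So the initial bearing is 33°.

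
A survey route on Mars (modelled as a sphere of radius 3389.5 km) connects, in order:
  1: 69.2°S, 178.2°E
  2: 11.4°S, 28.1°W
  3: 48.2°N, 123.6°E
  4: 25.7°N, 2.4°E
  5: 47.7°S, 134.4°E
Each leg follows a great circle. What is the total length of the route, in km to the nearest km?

Leg 1→2: central angle 1.6984 rad, distance 5756.8 km.
Leg 2→3: central angle 2.3784 rad, distance 8061.6 km.
Leg 3→4: central angle 1.5586 rad, distance 5283.0 km.
Leg 4→5: central angle 2.3841 rad, distance 8080.8 km.
Total: 5756.8 + 8061.6 + 5283.0 + 8080.8 ≈ 27182 km.

27182 km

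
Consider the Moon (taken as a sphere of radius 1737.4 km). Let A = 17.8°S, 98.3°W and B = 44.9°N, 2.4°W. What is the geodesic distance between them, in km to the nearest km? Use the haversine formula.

Let φ₁ = -0.3107 rad, φ₂ = 0.7837 rad, and Δλ = 1.6738 rad.
Haversine: a = sin²(Δφ/2) + cos φ₁ cos φ₂ sin²(Δλ/2) = 0.2707 + (0.9521)(0.7083)(0.5514) = 0.64255.
Central angle c = 2·arcsin(√a) = 1.85992 rad.
Distance = R·c = 1737.4 × 1.8599 ≈ 3231 km.

3231 km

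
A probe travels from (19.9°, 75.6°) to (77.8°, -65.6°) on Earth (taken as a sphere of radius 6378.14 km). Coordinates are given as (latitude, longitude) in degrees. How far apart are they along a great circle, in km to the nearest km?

8878 km

Let φ₁ = 0.3473 rad, φ₂ = 1.3579 rad, and Δλ = -2.4644 rad.
cos c = sin φ₁ sin φ₂ + cos φ₁ cos φ₂ cos Δλ = (0.3404)(0.9774) + (0.9403)(0.2113)(-0.7793) = 0.17783,
so c = arccos(0.17783) = 1.39201 rad.
Distance = R·c = 6378.14 × 1.3920 ≈ 8878 km.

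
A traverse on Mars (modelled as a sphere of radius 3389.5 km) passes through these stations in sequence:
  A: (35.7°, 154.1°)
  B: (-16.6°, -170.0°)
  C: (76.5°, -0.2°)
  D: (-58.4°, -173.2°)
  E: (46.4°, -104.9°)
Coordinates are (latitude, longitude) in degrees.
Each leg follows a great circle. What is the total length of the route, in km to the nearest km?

Leg A→B: central angle 1.0886 rad, distance 3689.9 km.
Leg B→C: central angle 2.0921 rad, distance 7091.0 km.
Leg C→D: central angle 2.8228 rad, distance 9567.8 km.
Leg D→E: central angle 2.0751 rad, distance 7033.5 km.
Total: 3689.9 + 7091.0 + 9567.8 + 7033.5 ≈ 27382 km.

27382 km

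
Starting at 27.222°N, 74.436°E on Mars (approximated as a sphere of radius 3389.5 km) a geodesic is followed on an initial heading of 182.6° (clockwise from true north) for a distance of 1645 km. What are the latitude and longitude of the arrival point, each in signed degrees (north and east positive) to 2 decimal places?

Angular distance δ = d/R = 1645/3389.5 = 0.48532 rad; initial bearing θ = 3.1870 rad.
sin φ₂ = sin φ₁ cos δ + cos φ₁ sin δ cos θ = (0.4574)(0.8845) + (0.8892)(0.4665)(-0.9990) = -0.0098, so φ₂ = -0.56°.
Δλ = atan2(sin θ sin δ cos φ₁, cos δ − sin φ₁ sin φ₂) = atan2(-0.0188, 0.8890) = -1.213°.
λ₂ = 74.436° − 1.213° = 73.22°.

-0.56°, 73.22°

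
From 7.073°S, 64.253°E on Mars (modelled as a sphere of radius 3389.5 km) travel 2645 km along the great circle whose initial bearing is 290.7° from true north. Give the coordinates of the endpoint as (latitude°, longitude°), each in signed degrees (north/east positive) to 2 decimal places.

Angular distance δ = d/R = 2645/3389.5 = 0.78035 rad; initial bearing θ = 5.0737 rad.
sin φ₂ = sin φ₁ cos δ + cos φ₁ sin δ cos θ = (-0.1231)(0.7107) + (0.9924)(0.7035)(0.3535) = 0.1593, so φ₂ = 9.17°.
Δλ = atan2(sin θ sin δ cos φ₁, cos δ − sin φ₁ sin φ₂) = atan2(-0.6531, 0.7303) = -41.807°.
λ₂ = 64.253° − 41.807° = 22.45°.

9.17°, 22.45°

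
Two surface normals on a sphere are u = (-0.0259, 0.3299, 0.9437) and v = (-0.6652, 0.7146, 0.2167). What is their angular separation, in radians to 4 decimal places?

1.0957 rad

u·v = 0.4575; |u| = 1.0000, |v| = 1.0001.
cos θ = (u·v)/(|u||v|) = 0.4574, so θ = 1.0957 rad.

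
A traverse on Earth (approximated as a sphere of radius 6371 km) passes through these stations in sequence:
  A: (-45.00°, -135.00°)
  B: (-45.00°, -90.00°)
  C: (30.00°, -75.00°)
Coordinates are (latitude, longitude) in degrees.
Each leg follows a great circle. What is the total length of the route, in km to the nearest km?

11968 km

Leg A→B: central angle 0.5480 rad, distance 3491.5 km.
Leg B→C: central angle 1.3305 rad, distance 8476.9 km.
Total: 3491.5 + 8476.9 ≈ 11968 km.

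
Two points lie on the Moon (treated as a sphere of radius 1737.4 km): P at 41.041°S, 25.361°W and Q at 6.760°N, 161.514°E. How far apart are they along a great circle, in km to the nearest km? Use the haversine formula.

Let φ₁ = -0.7163 rad, φ₂ = 0.1180 rad, and Δλ = -3.0216 rad.
Haversine: a = sin²(Δφ/2) + cos φ₁ cos φ₂ sin²(Δλ/2) = 0.1641 + (0.7542)(0.9930)(0.9964) = 0.91045.
Central angle c = 2·arcsin(√a) = 2.53378 rad.
Distance = R·c = 1737.4 × 2.5338 ≈ 4402 km.

4402 km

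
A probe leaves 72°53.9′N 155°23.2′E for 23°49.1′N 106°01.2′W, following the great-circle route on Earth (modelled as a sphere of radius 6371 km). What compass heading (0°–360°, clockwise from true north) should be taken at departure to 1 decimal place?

74.6°

Δλ = 98.593° = 1.7208 rad.
y = sin Δλ · cos φ₂ = (0.9888)(0.9148) = 0.9046
x = cos φ₁ sin φ₂ − sin φ₁ cos φ₂ cos Δλ = (0.2941)(0.4038) − (0.9558)(0.9148)(-0.1494) = 0.2494
θ = atan2(y, x) = 74.59°, so the bearing is 74.6°.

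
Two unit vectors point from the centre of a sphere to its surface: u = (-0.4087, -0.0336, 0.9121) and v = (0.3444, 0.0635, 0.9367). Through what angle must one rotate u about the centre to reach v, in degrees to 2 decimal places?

u·v = 0.7115; |u| = 1.0000, |v| = 1.0000.
cos θ = (u·v)/(|u||v|) = 0.7114, so θ = 44.65°.

44.65°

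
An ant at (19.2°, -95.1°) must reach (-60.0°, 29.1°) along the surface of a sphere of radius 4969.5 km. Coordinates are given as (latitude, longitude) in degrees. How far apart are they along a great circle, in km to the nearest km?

10701 km

Let φ₁ = 0.3351 rad, φ₂ = -1.0472 rad, and Δλ = 2.1677 rad.
Haversine: a = sin²(Δφ/2) + cos φ₁ cos φ₂ sin²(Δλ/2) = 0.4063 + (0.9444)(0.5000)(0.7810) = 0.77511.
Central angle c = 2·arcsin(√a) = 2.15342 rad.
Distance = R·c = 4969.5 × 2.1534 ≈ 10701 km.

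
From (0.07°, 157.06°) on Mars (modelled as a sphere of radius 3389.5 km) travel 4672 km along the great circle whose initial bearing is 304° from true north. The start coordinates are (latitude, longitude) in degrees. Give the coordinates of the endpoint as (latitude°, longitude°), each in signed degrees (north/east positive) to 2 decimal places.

Angular distance δ = d/R = 4672/3389.5 = 1.37837 rad; initial bearing θ = 5.3058 rad.
sin φ₂ = sin φ₁ cos δ + cos φ₁ sin δ cos θ = (0.0012)(0.1912) + (1.0000)(0.9815)(0.5592) = 0.5491, so φ₂ = 33.31°.
Δλ = atan2(sin θ sin δ cos φ₁, cos δ − sin φ₁ sin φ₂) = atan2(-0.8137, 0.1906) = -76.820°.
λ₂ = 157.060° − 76.820° = 80.24°.

33.31°, 80.24°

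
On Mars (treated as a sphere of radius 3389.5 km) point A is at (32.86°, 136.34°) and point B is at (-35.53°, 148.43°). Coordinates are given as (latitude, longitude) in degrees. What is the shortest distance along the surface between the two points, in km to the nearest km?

4101 km

In radians: φ₁ = 0.5735, φ₂ = -0.6201, Δλ = 12.090° = 0.2110 rad.
cos c = sin φ₁ sin φ₂ + cos φ₁ cos φ₂ cos Δλ = (0.5426)(-0.5811) + (0.8400)(0.8138)(0.9778) = 0.35312,
so c = arccos(0.35312) = 1.20989 rad.
Distance = R·c = 3389.5 × 1.2099 ≈ 4101 km.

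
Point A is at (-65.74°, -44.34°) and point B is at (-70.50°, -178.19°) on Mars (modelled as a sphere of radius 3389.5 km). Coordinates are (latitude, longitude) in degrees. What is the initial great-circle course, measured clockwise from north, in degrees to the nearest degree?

202°

Δλ = -133.850° = -2.3361 rad.
y = sin Δλ · cos φ₂ = (-0.7212)(0.3338) = -0.2407
x = cos φ₁ sin φ₂ − sin φ₁ cos φ₂ cos Δλ = (0.4109)(-0.9426) − (-0.9117)(0.3338)(-0.6928) = -0.5981
θ = atan2(y, x) = -158.08°; adding 360° gives 202°.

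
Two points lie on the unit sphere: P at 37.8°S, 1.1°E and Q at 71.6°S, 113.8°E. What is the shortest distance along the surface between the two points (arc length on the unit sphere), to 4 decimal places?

1.0641

Let φ₁ = -0.6597 rad, φ₂ = -1.2497 rad, and Δλ = 1.9670 rad.
cos c = sin φ₁ sin φ₂ + cos φ₁ cos φ₂ cos Δλ = (-0.6129)(-0.9489) + (0.7902)(0.3156)(-0.3859) = 0.48532,
so c = arccos(0.48532) = 1.06406 rad.
On the unit sphere the arc length equals the central angle: 1.0641.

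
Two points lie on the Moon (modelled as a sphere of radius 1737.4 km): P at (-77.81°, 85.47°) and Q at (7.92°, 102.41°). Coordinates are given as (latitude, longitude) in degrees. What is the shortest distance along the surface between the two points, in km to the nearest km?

With latitudes φ₁ = -77.810°, φ₂ = 7.920° and longitude difference Δλ = 16.940°:
Haversine: a = sin²(Δφ/2) + cos φ₁ cos φ₂ sin²(Δλ/2) = 0.4628 + (0.2112)(0.9905)(0.0217) = 0.46731.
Central angle c = 2·arcsin(√a) = 1.50537 rad.
Distance = R·c = 1737.4 × 1.5054 ≈ 2615 km.

2615 km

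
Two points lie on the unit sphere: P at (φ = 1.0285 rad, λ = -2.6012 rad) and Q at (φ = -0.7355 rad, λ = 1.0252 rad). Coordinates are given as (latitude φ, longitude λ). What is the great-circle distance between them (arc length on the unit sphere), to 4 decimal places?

In radians: φ₁ = 1.0285, φ₂ = -0.7355, Δλ = -152.223° = -2.6568 rad.
cos c = sin φ₁ sin φ₂ + cos φ₁ cos φ₂ cos Δλ = (0.8565)(-0.6710) + (0.5161)(0.7415)(-0.8848) = -0.91328,
so c = arccos(-0.91328) = 2.72207 rad.
On the unit sphere the arc length equals the central angle: 2.7221.

2.7221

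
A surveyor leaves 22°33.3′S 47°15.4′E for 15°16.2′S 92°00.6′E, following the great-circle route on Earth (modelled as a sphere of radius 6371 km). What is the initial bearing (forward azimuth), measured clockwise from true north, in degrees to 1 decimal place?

Δλ = 44.753° = 0.7811 rad.
y = sin Δλ · cos φ₂ = (0.7041)(0.9647) = 0.6792
x = cos φ₁ sin φ₂ − sin φ₁ cos φ₂ cos Δλ = (0.9235)(-0.2634) − (-0.3836)(0.9647)(0.7101) = 0.0196
θ = atan2(y, x) = 88.35°, so the bearing is 88.4°.

88.4°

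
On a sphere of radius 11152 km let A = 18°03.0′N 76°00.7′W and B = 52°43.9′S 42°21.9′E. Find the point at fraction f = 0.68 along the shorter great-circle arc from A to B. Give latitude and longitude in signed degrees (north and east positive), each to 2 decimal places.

-44.14°, -16.48°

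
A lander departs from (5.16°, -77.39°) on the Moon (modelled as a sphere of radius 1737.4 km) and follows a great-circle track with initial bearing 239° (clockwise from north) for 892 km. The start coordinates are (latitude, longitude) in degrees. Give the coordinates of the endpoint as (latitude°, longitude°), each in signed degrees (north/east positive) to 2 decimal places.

Angular distance δ = d/R = 892/1737.4 = 0.51341 rad; initial bearing θ = 4.1713 rad.
sin φ₂ = sin φ₁ cos δ + cos φ₁ sin δ cos θ = (0.0899)(0.8711) + (0.9959)(0.4912)(-0.5150) = -0.1736, so φ₂ = -10.00°.
Δλ = atan2(sin θ sin δ cos φ₁, cos δ − sin φ₁ sin φ₂) = atan2(-0.4193, 0.8867) = -25.308°.
λ₂ = -77.390° − 25.308° = -102.70°.

-10.00°, -102.70°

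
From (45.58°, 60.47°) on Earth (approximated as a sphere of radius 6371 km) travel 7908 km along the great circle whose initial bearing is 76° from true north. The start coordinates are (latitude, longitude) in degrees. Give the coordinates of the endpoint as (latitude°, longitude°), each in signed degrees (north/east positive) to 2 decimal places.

23.04°, 146.54°

Angular distance δ = d/R = 7908/6371 = 1.24125 rad; initial bearing θ = 1.3265 rad.
sin φ₂ = sin φ₁ cos δ + cos φ₁ sin δ cos θ = (0.7142)(0.3236) + (0.6999)(0.9462)(0.2419) = 0.3913, so φ₂ = 23.04°.
Δλ = atan2(sin θ sin δ cos φ₁, cos δ − sin φ₁ sin φ₂) = atan2(0.6426, 0.0441) = 86.074°.
λ₂ = 60.470° + 86.074° = 146.54°.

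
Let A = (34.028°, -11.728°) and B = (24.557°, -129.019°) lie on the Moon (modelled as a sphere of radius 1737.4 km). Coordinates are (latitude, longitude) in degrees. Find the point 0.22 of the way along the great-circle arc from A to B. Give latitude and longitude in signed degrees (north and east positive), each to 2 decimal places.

44.12°, -35.95°

Central angle δ = 1.6841 rad. Interpolating on the sphere with fraction f = 0.22:
P = [sin((1−f)δ)·A + sin(fδ)·B] / sin δ = 0.9733·A + 0.3644·B in Cartesian coordinates,
giving P = (0.5812, -0.4215, 0.6961), i.e. latitude 44.12°, longitude -35.95°.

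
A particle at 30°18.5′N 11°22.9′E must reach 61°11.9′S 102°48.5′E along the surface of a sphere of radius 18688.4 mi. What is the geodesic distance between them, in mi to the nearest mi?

With latitudes φ₁ = 30.308°, φ₂ = -61.198° and longitude difference Δλ = 91.427°:
Haversine: a = sin²(Δφ/2) + cos φ₁ cos φ₂ sin²(Δλ/2) = 0.5131 + (0.8633)(0.4818)(0.5124) = 0.72629.
Central angle c = 2·arcsin(√a) = 2.04045 rad.
Distance = R·c = 18688.4 × 2.0405 ≈ 38133 mi.

38133 mi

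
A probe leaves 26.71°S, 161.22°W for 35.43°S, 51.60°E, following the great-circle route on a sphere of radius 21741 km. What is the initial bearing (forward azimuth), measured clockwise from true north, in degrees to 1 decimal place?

Δλ = -147.180° = -2.5688 rad.
y = sin Δλ · cos φ₂ = (-0.5420)(0.8148) = -0.4416
x = cos φ₁ sin φ₂ − sin φ₁ cos φ₂ cos Δλ = (0.8933)(-0.5797) − (-0.4495)(0.8148)(-0.8404) = -0.8256
θ = atan2(y, x) = -151.86°; adding 360° gives 208.1°.

208.1°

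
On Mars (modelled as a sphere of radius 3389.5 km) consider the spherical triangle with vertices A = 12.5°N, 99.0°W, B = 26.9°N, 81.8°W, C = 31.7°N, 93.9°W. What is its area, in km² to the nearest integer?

402511 km²

Side lengths (central angles): a = 0.2022, b = 0.3450, c = 0.3773 rad; semiperimeter s = 0.4622.
By l'Huilier's theorem, tan(E/4) = √[tan(s/2) tan((s−a)/2) tan((s−b)/2) tan((s−c)/2)], giving spherical excess E = 0.0350 rad.
Area = E·R² = 0.0350 × (3389.5)² ≈ 402511 km².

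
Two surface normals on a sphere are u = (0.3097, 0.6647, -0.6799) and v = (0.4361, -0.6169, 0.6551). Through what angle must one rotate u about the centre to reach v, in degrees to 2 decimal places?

u·v = -0.7204; |u| = 1.0000, |v| = 1.0000.
cos θ = (u·v)/(|u||v|) = -0.7204, so θ = 136.09°.

136.09°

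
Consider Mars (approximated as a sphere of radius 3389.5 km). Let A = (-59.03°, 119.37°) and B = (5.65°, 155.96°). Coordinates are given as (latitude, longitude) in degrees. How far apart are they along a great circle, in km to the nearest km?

4196 km

With latitudes φ₁ = -59.030°, φ₂ = 5.650° and longitude difference Δλ = 36.590°:
cos c = sin φ₁ sin φ₂ + cos φ₁ cos φ₂ cos Δλ = (-0.8574)(0.0985) + (0.5146)(0.9951)(0.8029) = 0.32675,
so c = arccos(0.32675) = 1.23793 rad.
Distance = R·c = 3389.5 × 1.2379 ≈ 4196 km.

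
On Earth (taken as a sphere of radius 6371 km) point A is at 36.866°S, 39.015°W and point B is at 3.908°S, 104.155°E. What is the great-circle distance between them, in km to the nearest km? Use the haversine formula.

Let φ₁ = -0.6434 rad, φ₂ = -0.0682 rad, and Δλ = 2.4988 rad.
Haversine: a = sin²(Δφ/2) + cos φ₁ cos φ₂ sin²(Δλ/2) = 0.0805 + (0.8000)(0.9977)(0.9002) = 0.79899.
Central angle c = 2·arcsin(√a) = 2.21179 rad.
Distance = R·c = 6371 × 2.2118 ≈ 14091 km.

14091 km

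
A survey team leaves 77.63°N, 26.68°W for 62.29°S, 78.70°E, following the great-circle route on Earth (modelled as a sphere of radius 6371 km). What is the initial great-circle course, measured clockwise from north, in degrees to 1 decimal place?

98.8°

With φ₁ = 1.3549, φ₂ = -1.0872, Δλ = 1.8392 rad, the forward-azimuth formula gives
θ = atan2( sin Δλ cos φ₂ , cos φ₁ sin φ₂ − sin φ₁ cos φ₂ cos Δλ ) = atan2(0.4483, -0.0692) = 98.77°.
So the initial bearing is 98.8°.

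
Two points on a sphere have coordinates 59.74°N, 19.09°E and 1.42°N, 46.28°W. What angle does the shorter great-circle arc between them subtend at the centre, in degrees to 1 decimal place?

In radians: φ₁ = 1.0427, φ₂ = 0.0248, Δλ = -65.370° = -1.1409 rad.
cos c = sin φ₁ sin φ₂ + cos φ₁ cos φ₂ cos Δλ = (0.8637)(0.0248) + (0.5039)(0.9997)(0.4168) = 0.23135,
so c = arccos(0.23135) = 1.33733 rad.
So the angular separation is 76.6°.

76.6°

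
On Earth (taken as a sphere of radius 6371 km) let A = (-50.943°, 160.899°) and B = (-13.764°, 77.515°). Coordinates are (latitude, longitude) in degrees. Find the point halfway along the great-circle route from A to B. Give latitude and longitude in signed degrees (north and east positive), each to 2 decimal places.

-39.81°, 108.46°

Central angle δ = 1.3127 rad. Interpolating on the sphere with fraction f = 0.5:
P = [sin((1−f)δ)·A + sin(fδ)·B] / sin δ = 0.6311·A + 0.6311·B in Cartesian coordinates,
giving P = (-0.2433, 0.7286, -0.6402), i.e. latitude -39.81°, longitude 108.46°.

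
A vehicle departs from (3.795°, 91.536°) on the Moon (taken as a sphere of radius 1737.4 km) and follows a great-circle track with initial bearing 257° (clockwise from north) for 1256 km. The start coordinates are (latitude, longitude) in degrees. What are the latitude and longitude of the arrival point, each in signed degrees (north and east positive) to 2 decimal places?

-5.67°, 51.16°

Angular distance δ = d/R = 1256/1737.4 = 0.72292 rad; initial bearing θ = 4.4855 rad.
sin φ₂ = sin φ₁ cos δ + cos φ₁ sin δ cos θ = (0.0662)(0.7499) + (0.9978)(0.6616)(-0.2250) = -0.0989, so φ₂ = -5.67°.
Δλ = atan2(sin θ sin δ cos φ₁, cos δ − sin φ₁ sin φ₂) = atan2(-0.6432, 0.7564) = -40.375°.
λ₂ = 91.536° − 40.375° = 51.16°.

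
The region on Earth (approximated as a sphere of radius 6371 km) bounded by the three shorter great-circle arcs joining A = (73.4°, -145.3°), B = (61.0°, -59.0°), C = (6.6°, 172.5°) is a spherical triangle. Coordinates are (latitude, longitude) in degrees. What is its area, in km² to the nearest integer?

Side lengths (central angles): a = 1.7714, b = 1.2447, c = 0.5603 rad; semiperimeter s = 1.7882.
By l'Huilier's theorem, tan(E/4) = √[tan(s/2) tan((s−a)/2) tan((s−b)/2) tan((s−c)/2)], giving spherical excess E = 0.1810 rad.
Area = E·R² = 0.1810 × (6371)² ≈ 7345340 km².

7345340 km²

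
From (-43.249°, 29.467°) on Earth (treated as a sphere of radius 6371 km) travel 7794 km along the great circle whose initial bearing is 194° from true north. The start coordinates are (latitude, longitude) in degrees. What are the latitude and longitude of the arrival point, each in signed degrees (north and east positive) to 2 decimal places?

-63.87°, -119.43°

Angular distance δ = d/R = 7794/6371 = 1.22336 rad; initial bearing θ = 3.3859 rad.
sin φ₂ = sin φ₁ cos δ + cos φ₁ sin δ cos θ = (-0.6852)(0.3405) + (0.7284)(0.9402)(-0.9703) = -0.8978, so φ₂ = -63.87°.
Δλ = atan2(sin θ sin δ cos φ₁, cos δ − sin φ₁ sin φ₂) = atan2(-0.1657, -0.2747) = -148.901°.
λ₂ = 29.467° − 148.901° = -119.43°.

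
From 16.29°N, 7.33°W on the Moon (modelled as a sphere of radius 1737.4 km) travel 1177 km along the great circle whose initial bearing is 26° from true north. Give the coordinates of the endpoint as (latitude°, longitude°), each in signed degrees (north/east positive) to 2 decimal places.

49.40°, 17.65°

Angular distance δ = d/R = 1177/1737.4 = 0.67745 rad; initial bearing θ = 0.4538 rad.
sin φ₂ = sin φ₁ cos δ + cos φ₁ sin δ cos θ = (0.2805)(0.7792) + (0.9599)(0.6268)(0.8988) = 0.7593, so φ₂ = 49.40°.
Δλ = atan2(sin θ sin δ cos φ₁, cos δ − sin φ₁ sin φ₂) = atan2(0.2637, 0.5662) = 24.977°.
λ₂ = -7.330° + 24.977° = 17.65°.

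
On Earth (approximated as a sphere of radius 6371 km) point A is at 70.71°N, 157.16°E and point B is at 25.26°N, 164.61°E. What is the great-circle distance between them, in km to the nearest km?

With latitudes φ₁ = 70.710°, φ₂ = 25.260° and longitude difference Δλ = 7.450°:
Haversine: a = sin²(Δφ/2) + cos φ₁ cos φ₂ sin²(Δλ/2) = 0.1492 + (0.3303)(0.9044)(0.0042) = 0.15050.
Central angle c = 2·arcsin(√a) = 0.79679 rad.
Distance = R·c = 6371 × 0.7968 ≈ 5076 km.

5076 km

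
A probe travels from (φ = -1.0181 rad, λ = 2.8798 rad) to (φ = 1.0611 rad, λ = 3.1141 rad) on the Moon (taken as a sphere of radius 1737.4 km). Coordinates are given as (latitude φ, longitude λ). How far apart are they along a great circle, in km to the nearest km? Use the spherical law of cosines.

3626 km

With latitudes φ₁ = -58.333°, φ₂ = 60.797° and longitude difference Δλ = 13.424°:
cos c = sin φ₁ sin φ₂ + cos φ₁ cos φ₂ cos Δλ = (-0.8511)(0.8729) + (0.5250)(0.4879)(0.9727) = -0.49378,
so c = arccos(-0.49378) = 2.08723 rad.
Distance = R·c = 1737.4 × 2.0872 ≈ 3626 km.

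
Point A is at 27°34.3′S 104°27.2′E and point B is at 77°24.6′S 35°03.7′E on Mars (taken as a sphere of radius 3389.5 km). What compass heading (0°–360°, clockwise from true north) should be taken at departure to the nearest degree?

194°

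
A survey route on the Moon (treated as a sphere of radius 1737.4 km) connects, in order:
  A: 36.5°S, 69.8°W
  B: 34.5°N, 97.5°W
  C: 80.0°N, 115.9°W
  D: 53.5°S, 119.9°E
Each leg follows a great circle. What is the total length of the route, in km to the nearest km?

Leg A→B: central angle 1.3185 rad, distance 2290.7 km.
Leg B→C: central angle 0.8043 rad, distance 1397.4 km.
Leg C→D: central angle 2.5862 rad, distance 4493.3 km.
Total: 2290.7 + 1397.4 + 4493.3 ≈ 8181 km.

8181 km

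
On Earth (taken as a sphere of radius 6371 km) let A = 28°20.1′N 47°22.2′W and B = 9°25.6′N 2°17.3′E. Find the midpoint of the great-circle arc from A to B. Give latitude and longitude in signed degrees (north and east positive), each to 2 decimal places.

20.64°, -21.03°

Central angle δ = 0.8765 rad. Interpolating on the sphere with fraction f = 0.5:
P = [sin((1−f)δ)·A + sin(fδ)·B] / sin δ = 0.5522·A + 0.5522·B in Cartesian coordinates,
giving P = (0.8735, -0.3358, 0.3525), i.e. latitude 20.64°, longitude -21.03°.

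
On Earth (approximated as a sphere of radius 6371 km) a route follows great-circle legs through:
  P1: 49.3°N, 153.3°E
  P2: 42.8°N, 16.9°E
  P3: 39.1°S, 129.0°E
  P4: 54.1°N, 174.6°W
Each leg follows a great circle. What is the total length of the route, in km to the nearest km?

35060 km

Leg P1→P2: central angle 1.4014 rad, distance 8928.1 km.
Leg P2→P3: central angle 2.2689 rad, distance 14454.9 km.
Leg P3→P4: central angle 1.8328 rad, distance 11677.0 km.
Total: 8928.1 + 14454.9 + 11677.0 ≈ 35060 km.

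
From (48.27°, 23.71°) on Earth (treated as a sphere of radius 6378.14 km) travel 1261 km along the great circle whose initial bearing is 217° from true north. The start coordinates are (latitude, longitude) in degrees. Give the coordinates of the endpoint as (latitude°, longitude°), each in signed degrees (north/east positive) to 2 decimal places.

38.85°, 14.98°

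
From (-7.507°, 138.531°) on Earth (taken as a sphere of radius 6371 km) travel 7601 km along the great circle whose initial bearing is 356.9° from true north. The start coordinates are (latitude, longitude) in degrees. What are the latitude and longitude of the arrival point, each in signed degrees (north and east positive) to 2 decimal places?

Angular distance δ = d/R = 7601/6371 = 1.19306 rad; initial bearing θ = 6.2291 rad.
sin φ₂ = sin φ₁ cos δ + cos φ₁ sin δ cos θ = (-0.1306)(0.3688) + (0.9914)(0.9295)(0.9985) = 0.8720, so φ₂ = 60.69°.
Δλ = atan2(sin θ sin δ cos φ₁, cos δ − sin φ₁ sin φ₂) = atan2(-0.0498, 0.4827) = -5.894°.
λ₂ = 138.531° − 5.894° = 132.64°.

60.69°, 132.64°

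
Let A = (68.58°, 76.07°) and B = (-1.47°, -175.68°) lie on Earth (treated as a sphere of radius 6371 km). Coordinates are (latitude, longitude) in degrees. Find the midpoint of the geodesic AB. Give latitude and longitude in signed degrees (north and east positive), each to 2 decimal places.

Central angle δ = 1.7095 rad. Interpolating on the sphere with fraction f = 0.5:
P = [sin((1−f)δ)·A + sin(fδ)·B] / sin δ = 0.7617·A + 0.7617·B in Cartesian coordinates,
giving P = (-0.6923, 0.2126, 0.6895), i.e. latitude 43.59°, longitude 162.93°.

43.59°, 162.93°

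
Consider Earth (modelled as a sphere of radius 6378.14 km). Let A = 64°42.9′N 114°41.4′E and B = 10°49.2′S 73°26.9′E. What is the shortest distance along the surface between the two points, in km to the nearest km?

9086 km

Let φ₁ = 1.1295 rad, φ₂ = -0.1888 rad, and Δλ = -0.7198 rad.
cos c = sin φ₁ sin φ₂ + cos φ₁ cos φ₂ cos Δλ = (0.9042)(-0.1877) + (0.4271)(0.9822)(0.7519) = 0.14572,
so c = arccos(0.14572) = 1.42456 rad.
Distance = R·c = 6378.14 × 1.4246 ≈ 9086 km.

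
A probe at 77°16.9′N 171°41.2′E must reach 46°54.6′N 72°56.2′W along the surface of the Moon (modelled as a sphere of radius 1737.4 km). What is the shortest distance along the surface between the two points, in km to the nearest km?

Let φ₁ = 1.3488 rad, φ₂ = 0.8187 rad, and Δλ = 2.0137 rad.
cos c = sin φ₁ sin φ₂ + cos φ₁ cos φ₂ cos Δλ = (0.9755)(0.7303) + (0.2202)(0.6831)(-0.4286) = 0.64791,
so c = arccos(0.64791) = 0.86596 rad.
Distance = R·c = 1737.4 × 0.8660 ≈ 1505 km.

1505 km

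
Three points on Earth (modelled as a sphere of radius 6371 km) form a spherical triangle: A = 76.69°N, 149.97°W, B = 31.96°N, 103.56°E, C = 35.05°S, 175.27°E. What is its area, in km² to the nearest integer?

56305887 km²

Side lengths (central angles): a = 1.6569, b = 1.9867, c = 1.0931 rad; semiperimeter s = 2.3684.
By l'Huilier's theorem, tan(E/4) = √[tan(s/2) tan((s−a)/2) tan((s−b)/2) tan((s−c)/2)], giving spherical excess E = 1.3872 rad.
Area = E·R² = 1.3872 × (6371)² ≈ 56305887 km².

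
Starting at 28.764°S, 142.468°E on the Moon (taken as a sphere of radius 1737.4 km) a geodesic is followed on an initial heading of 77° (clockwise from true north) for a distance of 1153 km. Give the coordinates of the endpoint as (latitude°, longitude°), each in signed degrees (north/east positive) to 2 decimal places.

-14.93°, -179.13°

Angular distance δ = d/R = 1153/1737.4 = 0.66364 rad; initial bearing θ = 1.3439 rad.
sin φ₂ = sin φ₁ cos δ + cos φ₁ sin δ cos θ = (-0.4812)(0.7878) + (0.8766)(0.6160)(0.2250) = -0.2576, so φ₂ = -14.93°.
Δλ = atan2(sin θ sin δ cos φ₁, cos δ − sin φ₁ sin φ₂) = atan2(0.5261, 0.6638) = 38.401°.
λ₂ = 142.468° + 38.401° = 180.87° → -179.13° after wrapping to (−180°, 180°].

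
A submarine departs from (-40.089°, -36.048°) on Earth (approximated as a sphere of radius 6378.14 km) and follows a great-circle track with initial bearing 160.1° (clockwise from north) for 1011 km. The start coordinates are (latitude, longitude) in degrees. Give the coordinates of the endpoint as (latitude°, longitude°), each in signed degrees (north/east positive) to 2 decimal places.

Angular distance δ = d/R = 1011/6378.14 = 0.15851 rad; initial bearing θ = 2.7943 rad.
sin φ₂ = sin φ₁ cos δ + cos φ₁ sin δ cos θ = (-0.6440)(0.9875) + (0.7650)(0.1578)(-0.9403) = -0.7495, so φ₂ = -48.54°.
Δλ = atan2(sin θ sin δ cos φ₁, cos δ − sin φ₁ sin φ₂) = atan2(0.0411, 0.5048) = 4.655°.
λ₂ = -36.048° + 4.655° = -31.39°.

-48.54°, -31.39°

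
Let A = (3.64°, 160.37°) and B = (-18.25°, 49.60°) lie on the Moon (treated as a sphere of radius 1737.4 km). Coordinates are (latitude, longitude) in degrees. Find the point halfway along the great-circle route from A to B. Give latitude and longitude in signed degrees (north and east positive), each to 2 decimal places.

-12.71°, 107.04°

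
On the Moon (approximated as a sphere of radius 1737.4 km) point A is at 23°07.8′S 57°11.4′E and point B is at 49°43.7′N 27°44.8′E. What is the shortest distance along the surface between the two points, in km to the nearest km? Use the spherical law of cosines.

2347 km

With latitudes φ₁ = -23.130°, φ₂ = 49.728° and longitude difference Δλ = -29.443°:
cos c = sin φ₁ sin φ₂ + cos φ₁ cos φ₂ cos Δλ = (-0.3928)(0.7630) + (0.9196)(0.6464)(0.8708) = 0.21796,
so c = arccos(0.21796) = 1.35108 rad.
Distance = R·c = 1737.4 × 1.3511 ≈ 2347 km.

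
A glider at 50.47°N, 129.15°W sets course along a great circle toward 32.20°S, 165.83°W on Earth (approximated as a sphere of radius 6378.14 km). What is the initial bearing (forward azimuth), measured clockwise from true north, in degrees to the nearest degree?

Δλ = -36.680° = -0.6402 rad.
y = sin Δλ · cos φ₂ = (-0.5973)(0.8462) = -0.5055
x = cos φ₁ sin φ₂ − sin φ₁ cos φ₂ cos Δλ = (0.6365)(-0.5329) − (0.7713)(0.8462)(0.8020) = -0.8626
θ = atan2(y, x) = -149.63°; adding 360° gives 210°.

210°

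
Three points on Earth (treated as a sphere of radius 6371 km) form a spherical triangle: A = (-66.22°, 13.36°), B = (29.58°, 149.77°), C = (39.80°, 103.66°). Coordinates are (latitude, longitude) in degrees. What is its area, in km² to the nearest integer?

Side lengths (central angles): a = 0.6774, b = 2.1986, c = 2.3542 rad; semiperimeter s = 2.6151.
By l'Huilier's theorem, tan(E/4) = √[tan(s/2) tan((s−a)/2) tan((s−b)/2) tan((s−c)/2)], giving spherical excess E = 1.4769 rad.
Area = E·R² = 1.4769 × (6371)² ≈ 59948559 km².

59948559 km²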